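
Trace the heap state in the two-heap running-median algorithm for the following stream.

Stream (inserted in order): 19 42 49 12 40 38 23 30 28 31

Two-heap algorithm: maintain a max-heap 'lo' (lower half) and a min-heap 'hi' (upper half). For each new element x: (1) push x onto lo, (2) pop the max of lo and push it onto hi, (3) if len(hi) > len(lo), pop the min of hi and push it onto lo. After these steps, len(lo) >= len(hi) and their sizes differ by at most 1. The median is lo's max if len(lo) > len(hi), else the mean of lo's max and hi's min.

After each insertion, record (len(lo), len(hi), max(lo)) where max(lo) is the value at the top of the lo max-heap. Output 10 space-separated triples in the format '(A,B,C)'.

Step 1: insert 19 -> lo=[19] hi=[] -> (len(lo)=1, len(hi)=0, max(lo)=19)
Step 2: insert 42 -> lo=[19] hi=[42] -> (len(lo)=1, len(hi)=1, max(lo)=19)
Step 3: insert 49 -> lo=[19, 42] hi=[49] -> (len(lo)=2, len(hi)=1, max(lo)=42)
Step 4: insert 12 -> lo=[12, 19] hi=[42, 49] -> (len(lo)=2, len(hi)=2, max(lo)=19)
Step 5: insert 40 -> lo=[12, 19, 40] hi=[42, 49] -> (len(lo)=3, len(hi)=2, max(lo)=40)
Step 6: insert 38 -> lo=[12, 19, 38] hi=[40, 42, 49] -> (len(lo)=3, len(hi)=3, max(lo)=38)
Step 7: insert 23 -> lo=[12, 19, 23, 38] hi=[40, 42, 49] -> (len(lo)=4, len(hi)=3, max(lo)=38)
Step 8: insert 30 -> lo=[12, 19, 23, 30] hi=[38, 40, 42, 49] -> (len(lo)=4, len(hi)=4, max(lo)=30)
Step 9: insert 28 -> lo=[12, 19, 23, 28, 30] hi=[38, 40, 42, 49] -> (len(lo)=5, len(hi)=4, max(lo)=30)
Step 10: insert 31 -> lo=[12, 19, 23, 28, 30] hi=[31, 38, 40, 42, 49] -> (len(lo)=5, len(hi)=5, max(lo)=30)

Answer: (1,0,19) (1,1,19) (2,1,42) (2,2,19) (3,2,40) (3,3,38) (4,3,38) (4,4,30) (5,4,30) (5,5,30)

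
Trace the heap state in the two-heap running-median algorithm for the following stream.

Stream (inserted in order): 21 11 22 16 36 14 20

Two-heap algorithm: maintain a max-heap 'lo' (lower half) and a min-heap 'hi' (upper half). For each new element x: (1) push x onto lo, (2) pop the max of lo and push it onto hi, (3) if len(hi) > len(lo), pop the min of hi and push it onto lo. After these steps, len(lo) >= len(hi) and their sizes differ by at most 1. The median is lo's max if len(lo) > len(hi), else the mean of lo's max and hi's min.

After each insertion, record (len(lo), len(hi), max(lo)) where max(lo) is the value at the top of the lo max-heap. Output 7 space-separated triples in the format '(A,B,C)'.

Answer: (1,0,21) (1,1,11) (2,1,21) (2,2,16) (3,2,21) (3,3,16) (4,3,20)

Derivation:
Step 1: insert 21 -> lo=[21] hi=[] -> (len(lo)=1, len(hi)=0, max(lo)=21)
Step 2: insert 11 -> lo=[11] hi=[21] -> (len(lo)=1, len(hi)=1, max(lo)=11)
Step 3: insert 22 -> lo=[11, 21] hi=[22] -> (len(lo)=2, len(hi)=1, max(lo)=21)
Step 4: insert 16 -> lo=[11, 16] hi=[21, 22] -> (len(lo)=2, len(hi)=2, max(lo)=16)
Step 5: insert 36 -> lo=[11, 16, 21] hi=[22, 36] -> (len(lo)=3, len(hi)=2, max(lo)=21)
Step 6: insert 14 -> lo=[11, 14, 16] hi=[21, 22, 36] -> (len(lo)=3, len(hi)=3, max(lo)=16)
Step 7: insert 20 -> lo=[11, 14, 16, 20] hi=[21, 22, 36] -> (len(lo)=4, len(hi)=3, max(lo)=20)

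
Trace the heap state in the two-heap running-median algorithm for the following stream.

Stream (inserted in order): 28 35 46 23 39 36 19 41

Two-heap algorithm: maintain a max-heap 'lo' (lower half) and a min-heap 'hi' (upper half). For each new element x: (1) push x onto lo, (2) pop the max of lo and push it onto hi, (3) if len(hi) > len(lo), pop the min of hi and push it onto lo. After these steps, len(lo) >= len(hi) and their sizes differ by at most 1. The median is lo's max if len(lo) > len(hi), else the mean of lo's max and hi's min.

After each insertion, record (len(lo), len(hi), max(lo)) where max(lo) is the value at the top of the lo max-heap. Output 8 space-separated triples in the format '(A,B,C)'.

Answer: (1,0,28) (1,1,28) (2,1,35) (2,2,28) (3,2,35) (3,3,35) (4,3,35) (4,4,35)

Derivation:
Step 1: insert 28 -> lo=[28] hi=[] -> (len(lo)=1, len(hi)=0, max(lo)=28)
Step 2: insert 35 -> lo=[28] hi=[35] -> (len(lo)=1, len(hi)=1, max(lo)=28)
Step 3: insert 46 -> lo=[28, 35] hi=[46] -> (len(lo)=2, len(hi)=1, max(lo)=35)
Step 4: insert 23 -> lo=[23, 28] hi=[35, 46] -> (len(lo)=2, len(hi)=2, max(lo)=28)
Step 5: insert 39 -> lo=[23, 28, 35] hi=[39, 46] -> (len(lo)=3, len(hi)=2, max(lo)=35)
Step 6: insert 36 -> lo=[23, 28, 35] hi=[36, 39, 46] -> (len(lo)=3, len(hi)=3, max(lo)=35)
Step 7: insert 19 -> lo=[19, 23, 28, 35] hi=[36, 39, 46] -> (len(lo)=4, len(hi)=3, max(lo)=35)
Step 8: insert 41 -> lo=[19, 23, 28, 35] hi=[36, 39, 41, 46] -> (len(lo)=4, len(hi)=4, max(lo)=35)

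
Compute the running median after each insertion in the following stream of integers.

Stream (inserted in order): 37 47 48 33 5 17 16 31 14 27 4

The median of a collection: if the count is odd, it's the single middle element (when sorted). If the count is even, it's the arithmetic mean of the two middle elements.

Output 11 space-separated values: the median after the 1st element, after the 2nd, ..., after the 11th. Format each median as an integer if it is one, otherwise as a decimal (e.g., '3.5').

Answer: 37 42 47 42 37 35 33 32 31 29 27

Derivation:
Step 1: insert 37 -> lo=[37] (size 1, max 37) hi=[] (size 0) -> median=37
Step 2: insert 47 -> lo=[37] (size 1, max 37) hi=[47] (size 1, min 47) -> median=42
Step 3: insert 48 -> lo=[37, 47] (size 2, max 47) hi=[48] (size 1, min 48) -> median=47
Step 4: insert 33 -> lo=[33, 37] (size 2, max 37) hi=[47, 48] (size 2, min 47) -> median=42
Step 5: insert 5 -> lo=[5, 33, 37] (size 3, max 37) hi=[47, 48] (size 2, min 47) -> median=37
Step 6: insert 17 -> lo=[5, 17, 33] (size 3, max 33) hi=[37, 47, 48] (size 3, min 37) -> median=35
Step 7: insert 16 -> lo=[5, 16, 17, 33] (size 4, max 33) hi=[37, 47, 48] (size 3, min 37) -> median=33
Step 8: insert 31 -> lo=[5, 16, 17, 31] (size 4, max 31) hi=[33, 37, 47, 48] (size 4, min 33) -> median=32
Step 9: insert 14 -> lo=[5, 14, 16, 17, 31] (size 5, max 31) hi=[33, 37, 47, 48] (size 4, min 33) -> median=31
Step 10: insert 27 -> lo=[5, 14, 16, 17, 27] (size 5, max 27) hi=[31, 33, 37, 47, 48] (size 5, min 31) -> median=29
Step 11: insert 4 -> lo=[4, 5, 14, 16, 17, 27] (size 6, max 27) hi=[31, 33, 37, 47, 48] (size 5, min 31) -> median=27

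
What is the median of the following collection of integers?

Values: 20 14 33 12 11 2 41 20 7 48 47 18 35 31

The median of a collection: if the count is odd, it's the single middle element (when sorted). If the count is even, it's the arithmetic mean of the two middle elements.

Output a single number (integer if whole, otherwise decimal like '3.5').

Answer: 20

Derivation:
Step 1: insert 20 -> lo=[20] (size 1, max 20) hi=[] (size 0) -> median=20
Step 2: insert 14 -> lo=[14] (size 1, max 14) hi=[20] (size 1, min 20) -> median=17
Step 3: insert 33 -> lo=[14, 20] (size 2, max 20) hi=[33] (size 1, min 33) -> median=20
Step 4: insert 12 -> lo=[12, 14] (size 2, max 14) hi=[20, 33] (size 2, min 20) -> median=17
Step 5: insert 11 -> lo=[11, 12, 14] (size 3, max 14) hi=[20, 33] (size 2, min 20) -> median=14
Step 6: insert 2 -> lo=[2, 11, 12] (size 3, max 12) hi=[14, 20, 33] (size 3, min 14) -> median=13
Step 7: insert 41 -> lo=[2, 11, 12, 14] (size 4, max 14) hi=[20, 33, 41] (size 3, min 20) -> median=14
Step 8: insert 20 -> lo=[2, 11, 12, 14] (size 4, max 14) hi=[20, 20, 33, 41] (size 4, min 20) -> median=17
Step 9: insert 7 -> lo=[2, 7, 11, 12, 14] (size 5, max 14) hi=[20, 20, 33, 41] (size 4, min 20) -> median=14
Step 10: insert 48 -> lo=[2, 7, 11, 12, 14] (size 5, max 14) hi=[20, 20, 33, 41, 48] (size 5, min 20) -> median=17
Step 11: insert 47 -> lo=[2, 7, 11, 12, 14, 20] (size 6, max 20) hi=[20, 33, 41, 47, 48] (size 5, min 20) -> median=20
Step 12: insert 18 -> lo=[2, 7, 11, 12, 14, 18] (size 6, max 18) hi=[20, 20, 33, 41, 47, 48] (size 6, min 20) -> median=19
Step 13: insert 35 -> lo=[2, 7, 11, 12, 14, 18, 20] (size 7, max 20) hi=[20, 33, 35, 41, 47, 48] (size 6, min 20) -> median=20
Step 14: insert 31 -> lo=[2, 7, 11, 12, 14, 18, 20] (size 7, max 20) hi=[20, 31, 33, 35, 41, 47, 48] (size 7, min 20) -> median=20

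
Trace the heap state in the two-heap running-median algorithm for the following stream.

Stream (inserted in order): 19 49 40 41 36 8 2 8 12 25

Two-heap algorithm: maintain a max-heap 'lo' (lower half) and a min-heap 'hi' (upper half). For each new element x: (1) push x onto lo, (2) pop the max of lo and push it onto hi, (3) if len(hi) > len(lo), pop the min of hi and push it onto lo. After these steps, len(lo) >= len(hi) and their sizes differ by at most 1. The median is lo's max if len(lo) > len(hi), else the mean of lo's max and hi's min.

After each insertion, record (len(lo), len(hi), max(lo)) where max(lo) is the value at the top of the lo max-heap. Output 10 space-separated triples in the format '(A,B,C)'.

Answer: (1,0,19) (1,1,19) (2,1,40) (2,2,40) (3,2,40) (3,3,36) (4,3,36) (4,4,19) (5,4,19) (5,5,19)

Derivation:
Step 1: insert 19 -> lo=[19] hi=[] -> (len(lo)=1, len(hi)=0, max(lo)=19)
Step 2: insert 49 -> lo=[19] hi=[49] -> (len(lo)=1, len(hi)=1, max(lo)=19)
Step 3: insert 40 -> lo=[19, 40] hi=[49] -> (len(lo)=2, len(hi)=1, max(lo)=40)
Step 4: insert 41 -> lo=[19, 40] hi=[41, 49] -> (len(lo)=2, len(hi)=2, max(lo)=40)
Step 5: insert 36 -> lo=[19, 36, 40] hi=[41, 49] -> (len(lo)=3, len(hi)=2, max(lo)=40)
Step 6: insert 8 -> lo=[8, 19, 36] hi=[40, 41, 49] -> (len(lo)=3, len(hi)=3, max(lo)=36)
Step 7: insert 2 -> lo=[2, 8, 19, 36] hi=[40, 41, 49] -> (len(lo)=4, len(hi)=3, max(lo)=36)
Step 8: insert 8 -> lo=[2, 8, 8, 19] hi=[36, 40, 41, 49] -> (len(lo)=4, len(hi)=4, max(lo)=19)
Step 9: insert 12 -> lo=[2, 8, 8, 12, 19] hi=[36, 40, 41, 49] -> (len(lo)=5, len(hi)=4, max(lo)=19)
Step 10: insert 25 -> lo=[2, 8, 8, 12, 19] hi=[25, 36, 40, 41, 49] -> (len(lo)=5, len(hi)=5, max(lo)=19)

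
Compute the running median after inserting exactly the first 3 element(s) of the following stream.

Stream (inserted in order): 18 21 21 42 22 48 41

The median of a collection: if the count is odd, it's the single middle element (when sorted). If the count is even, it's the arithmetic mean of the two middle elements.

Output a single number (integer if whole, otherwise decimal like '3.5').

Step 1: insert 18 -> lo=[18] (size 1, max 18) hi=[] (size 0) -> median=18
Step 2: insert 21 -> lo=[18] (size 1, max 18) hi=[21] (size 1, min 21) -> median=19.5
Step 3: insert 21 -> lo=[18, 21] (size 2, max 21) hi=[21] (size 1, min 21) -> median=21

Answer: 21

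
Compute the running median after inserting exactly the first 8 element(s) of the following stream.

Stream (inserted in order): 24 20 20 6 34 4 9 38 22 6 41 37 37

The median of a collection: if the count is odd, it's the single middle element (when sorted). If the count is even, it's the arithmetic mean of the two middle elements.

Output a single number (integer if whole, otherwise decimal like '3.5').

Step 1: insert 24 -> lo=[24] (size 1, max 24) hi=[] (size 0) -> median=24
Step 2: insert 20 -> lo=[20] (size 1, max 20) hi=[24] (size 1, min 24) -> median=22
Step 3: insert 20 -> lo=[20, 20] (size 2, max 20) hi=[24] (size 1, min 24) -> median=20
Step 4: insert 6 -> lo=[6, 20] (size 2, max 20) hi=[20, 24] (size 2, min 20) -> median=20
Step 5: insert 34 -> lo=[6, 20, 20] (size 3, max 20) hi=[24, 34] (size 2, min 24) -> median=20
Step 6: insert 4 -> lo=[4, 6, 20] (size 3, max 20) hi=[20, 24, 34] (size 3, min 20) -> median=20
Step 7: insert 9 -> lo=[4, 6, 9, 20] (size 4, max 20) hi=[20, 24, 34] (size 3, min 20) -> median=20
Step 8: insert 38 -> lo=[4, 6, 9, 20] (size 4, max 20) hi=[20, 24, 34, 38] (size 4, min 20) -> median=20

Answer: 20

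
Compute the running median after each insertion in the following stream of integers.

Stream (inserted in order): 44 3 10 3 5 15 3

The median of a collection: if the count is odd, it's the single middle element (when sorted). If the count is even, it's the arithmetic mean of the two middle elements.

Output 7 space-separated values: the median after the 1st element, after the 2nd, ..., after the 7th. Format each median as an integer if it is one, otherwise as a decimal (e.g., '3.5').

Step 1: insert 44 -> lo=[44] (size 1, max 44) hi=[] (size 0) -> median=44
Step 2: insert 3 -> lo=[3] (size 1, max 3) hi=[44] (size 1, min 44) -> median=23.5
Step 3: insert 10 -> lo=[3, 10] (size 2, max 10) hi=[44] (size 1, min 44) -> median=10
Step 4: insert 3 -> lo=[3, 3] (size 2, max 3) hi=[10, 44] (size 2, min 10) -> median=6.5
Step 5: insert 5 -> lo=[3, 3, 5] (size 3, max 5) hi=[10, 44] (size 2, min 10) -> median=5
Step 6: insert 15 -> lo=[3, 3, 5] (size 3, max 5) hi=[10, 15, 44] (size 3, min 10) -> median=7.5
Step 7: insert 3 -> lo=[3, 3, 3, 5] (size 4, max 5) hi=[10, 15, 44] (size 3, min 10) -> median=5

Answer: 44 23.5 10 6.5 5 7.5 5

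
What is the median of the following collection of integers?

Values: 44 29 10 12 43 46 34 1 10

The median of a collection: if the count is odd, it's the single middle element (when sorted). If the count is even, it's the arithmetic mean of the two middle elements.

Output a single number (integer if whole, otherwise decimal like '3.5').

Answer: 29

Derivation:
Step 1: insert 44 -> lo=[44] (size 1, max 44) hi=[] (size 0) -> median=44
Step 2: insert 29 -> lo=[29] (size 1, max 29) hi=[44] (size 1, min 44) -> median=36.5
Step 3: insert 10 -> lo=[10, 29] (size 2, max 29) hi=[44] (size 1, min 44) -> median=29
Step 4: insert 12 -> lo=[10, 12] (size 2, max 12) hi=[29, 44] (size 2, min 29) -> median=20.5
Step 5: insert 43 -> lo=[10, 12, 29] (size 3, max 29) hi=[43, 44] (size 2, min 43) -> median=29
Step 6: insert 46 -> lo=[10, 12, 29] (size 3, max 29) hi=[43, 44, 46] (size 3, min 43) -> median=36
Step 7: insert 34 -> lo=[10, 12, 29, 34] (size 4, max 34) hi=[43, 44, 46] (size 3, min 43) -> median=34
Step 8: insert 1 -> lo=[1, 10, 12, 29] (size 4, max 29) hi=[34, 43, 44, 46] (size 4, min 34) -> median=31.5
Step 9: insert 10 -> lo=[1, 10, 10, 12, 29] (size 5, max 29) hi=[34, 43, 44, 46] (size 4, min 34) -> median=29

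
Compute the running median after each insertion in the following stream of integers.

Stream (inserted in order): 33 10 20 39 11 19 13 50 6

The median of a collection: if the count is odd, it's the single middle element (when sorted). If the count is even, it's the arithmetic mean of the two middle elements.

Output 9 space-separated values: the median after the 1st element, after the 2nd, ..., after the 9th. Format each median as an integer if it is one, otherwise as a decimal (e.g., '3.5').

Step 1: insert 33 -> lo=[33] (size 1, max 33) hi=[] (size 0) -> median=33
Step 2: insert 10 -> lo=[10] (size 1, max 10) hi=[33] (size 1, min 33) -> median=21.5
Step 3: insert 20 -> lo=[10, 20] (size 2, max 20) hi=[33] (size 1, min 33) -> median=20
Step 4: insert 39 -> lo=[10, 20] (size 2, max 20) hi=[33, 39] (size 2, min 33) -> median=26.5
Step 5: insert 11 -> lo=[10, 11, 20] (size 3, max 20) hi=[33, 39] (size 2, min 33) -> median=20
Step 6: insert 19 -> lo=[10, 11, 19] (size 3, max 19) hi=[20, 33, 39] (size 3, min 20) -> median=19.5
Step 7: insert 13 -> lo=[10, 11, 13, 19] (size 4, max 19) hi=[20, 33, 39] (size 3, min 20) -> median=19
Step 8: insert 50 -> lo=[10, 11, 13, 19] (size 4, max 19) hi=[20, 33, 39, 50] (size 4, min 20) -> median=19.5
Step 9: insert 6 -> lo=[6, 10, 11, 13, 19] (size 5, max 19) hi=[20, 33, 39, 50] (size 4, min 20) -> median=19

Answer: 33 21.5 20 26.5 20 19.5 19 19.5 19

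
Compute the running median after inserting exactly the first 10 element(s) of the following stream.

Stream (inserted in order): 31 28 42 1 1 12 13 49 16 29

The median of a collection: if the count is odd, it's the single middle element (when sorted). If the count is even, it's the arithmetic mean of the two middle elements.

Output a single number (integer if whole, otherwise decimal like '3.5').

Step 1: insert 31 -> lo=[31] (size 1, max 31) hi=[] (size 0) -> median=31
Step 2: insert 28 -> lo=[28] (size 1, max 28) hi=[31] (size 1, min 31) -> median=29.5
Step 3: insert 42 -> lo=[28, 31] (size 2, max 31) hi=[42] (size 1, min 42) -> median=31
Step 4: insert 1 -> lo=[1, 28] (size 2, max 28) hi=[31, 42] (size 2, min 31) -> median=29.5
Step 5: insert 1 -> lo=[1, 1, 28] (size 3, max 28) hi=[31, 42] (size 2, min 31) -> median=28
Step 6: insert 12 -> lo=[1, 1, 12] (size 3, max 12) hi=[28, 31, 42] (size 3, min 28) -> median=20
Step 7: insert 13 -> lo=[1, 1, 12, 13] (size 4, max 13) hi=[28, 31, 42] (size 3, min 28) -> median=13
Step 8: insert 49 -> lo=[1, 1, 12, 13] (size 4, max 13) hi=[28, 31, 42, 49] (size 4, min 28) -> median=20.5
Step 9: insert 16 -> lo=[1, 1, 12, 13, 16] (size 5, max 16) hi=[28, 31, 42, 49] (size 4, min 28) -> median=16
Step 10: insert 29 -> lo=[1, 1, 12, 13, 16] (size 5, max 16) hi=[28, 29, 31, 42, 49] (size 5, min 28) -> median=22

Answer: 22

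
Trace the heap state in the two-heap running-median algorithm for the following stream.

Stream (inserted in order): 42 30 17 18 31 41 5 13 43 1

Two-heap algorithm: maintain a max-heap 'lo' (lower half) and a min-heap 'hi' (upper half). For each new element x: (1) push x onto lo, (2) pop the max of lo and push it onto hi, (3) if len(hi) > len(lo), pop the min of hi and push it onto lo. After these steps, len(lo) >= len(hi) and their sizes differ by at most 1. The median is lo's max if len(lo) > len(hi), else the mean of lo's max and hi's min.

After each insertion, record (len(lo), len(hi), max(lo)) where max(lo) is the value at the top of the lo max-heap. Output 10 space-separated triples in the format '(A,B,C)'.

Step 1: insert 42 -> lo=[42] hi=[] -> (len(lo)=1, len(hi)=0, max(lo)=42)
Step 2: insert 30 -> lo=[30] hi=[42] -> (len(lo)=1, len(hi)=1, max(lo)=30)
Step 3: insert 17 -> lo=[17, 30] hi=[42] -> (len(lo)=2, len(hi)=1, max(lo)=30)
Step 4: insert 18 -> lo=[17, 18] hi=[30, 42] -> (len(lo)=2, len(hi)=2, max(lo)=18)
Step 5: insert 31 -> lo=[17, 18, 30] hi=[31, 42] -> (len(lo)=3, len(hi)=2, max(lo)=30)
Step 6: insert 41 -> lo=[17, 18, 30] hi=[31, 41, 42] -> (len(lo)=3, len(hi)=3, max(lo)=30)
Step 7: insert 5 -> lo=[5, 17, 18, 30] hi=[31, 41, 42] -> (len(lo)=4, len(hi)=3, max(lo)=30)
Step 8: insert 13 -> lo=[5, 13, 17, 18] hi=[30, 31, 41, 42] -> (len(lo)=4, len(hi)=4, max(lo)=18)
Step 9: insert 43 -> lo=[5, 13, 17, 18, 30] hi=[31, 41, 42, 43] -> (len(lo)=5, len(hi)=4, max(lo)=30)
Step 10: insert 1 -> lo=[1, 5, 13, 17, 18] hi=[30, 31, 41, 42, 43] -> (len(lo)=5, len(hi)=5, max(lo)=18)

Answer: (1,0,42) (1,1,30) (2,1,30) (2,2,18) (3,2,30) (3,3,30) (4,3,30) (4,4,18) (5,4,30) (5,5,18)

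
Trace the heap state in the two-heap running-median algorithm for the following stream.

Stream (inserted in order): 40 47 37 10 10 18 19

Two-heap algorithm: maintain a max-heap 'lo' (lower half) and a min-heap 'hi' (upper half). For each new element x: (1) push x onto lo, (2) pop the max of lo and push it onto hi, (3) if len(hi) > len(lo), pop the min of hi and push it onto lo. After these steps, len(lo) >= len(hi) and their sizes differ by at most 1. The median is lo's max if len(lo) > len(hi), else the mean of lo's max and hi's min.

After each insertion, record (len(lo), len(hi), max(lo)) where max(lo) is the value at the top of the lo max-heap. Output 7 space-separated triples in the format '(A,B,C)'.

Answer: (1,0,40) (1,1,40) (2,1,40) (2,2,37) (3,2,37) (3,3,18) (4,3,19)

Derivation:
Step 1: insert 40 -> lo=[40] hi=[] -> (len(lo)=1, len(hi)=0, max(lo)=40)
Step 2: insert 47 -> lo=[40] hi=[47] -> (len(lo)=1, len(hi)=1, max(lo)=40)
Step 3: insert 37 -> lo=[37, 40] hi=[47] -> (len(lo)=2, len(hi)=1, max(lo)=40)
Step 4: insert 10 -> lo=[10, 37] hi=[40, 47] -> (len(lo)=2, len(hi)=2, max(lo)=37)
Step 5: insert 10 -> lo=[10, 10, 37] hi=[40, 47] -> (len(lo)=3, len(hi)=2, max(lo)=37)
Step 6: insert 18 -> lo=[10, 10, 18] hi=[37, 40, 47] -> (len(lo)=3, len(hi)=3, max(lo)=18)
Step 7: insert 19 -> lo=[10, 10, 18, 19] hi=[37, 40, 47] -> (len(lo)=4, len(hi)=3, max(lo)=19)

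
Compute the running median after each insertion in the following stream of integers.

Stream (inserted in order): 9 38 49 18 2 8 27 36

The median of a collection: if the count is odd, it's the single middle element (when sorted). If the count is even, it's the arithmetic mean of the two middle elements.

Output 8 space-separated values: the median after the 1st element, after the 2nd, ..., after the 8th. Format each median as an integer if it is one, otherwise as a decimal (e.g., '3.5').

Answer: 9 23.5 38 28 18 13.5 18 22.5

Derivation:
Step 1: insert 9 -> lo=[9] (size 1, max 9) hi=[] (size 0) -> median=9
Step 2: insert 38 -> lo=[9] (size 1, max 9) hi=[38] (size 1, min 38) -> median=23.5
Step 3: insert 49 -> lo=[9, 38] (size 2, max 38) hi=[49] (size 1, min 49) -> median=38
Step 4: insert 18 -> lo=[9, 18] (size 2, max 18) hi=[38, 49] (size 2, min 38) -> median=28
Step 5: insert 2 -> lo=[2, 9, 18] (size 3, max 18) hi=[38, 49] (size 2, min 38) -> median=18
Step 6: insert 8 -> lo=[2, 8, 9] (size 3, max 9) hi=[18, 38, 49] (size 3, min 18) -> median=13.5
Step 7: insert 27 -> lo=[2, 8, 9, 18] (size 4, max 18) hi=[27, 38, 49] (size 3, min 27) -> median=18
Step 8: insert 36 -> lo=[2, 8, 9, 18] (size 4, max 18) hi=[27, 36, 38, 49] (size 4, min 27) -> median=22.5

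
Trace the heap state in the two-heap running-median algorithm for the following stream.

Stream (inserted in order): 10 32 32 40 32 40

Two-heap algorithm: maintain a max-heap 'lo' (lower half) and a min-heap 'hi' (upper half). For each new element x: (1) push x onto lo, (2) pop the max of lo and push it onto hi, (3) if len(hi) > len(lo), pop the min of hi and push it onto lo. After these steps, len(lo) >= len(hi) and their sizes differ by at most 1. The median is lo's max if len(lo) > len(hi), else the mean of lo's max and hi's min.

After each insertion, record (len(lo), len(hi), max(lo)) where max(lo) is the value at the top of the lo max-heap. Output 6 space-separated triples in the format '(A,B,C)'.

Step 1: insert 10 -> lo=[10] hi=[] -> (len(lo)=1, len(hi)=0, max(lo)=10)
Step 2: insert 32 -> lo=[10] hi=[32] -> (len(lo)=1, len(hi)=1, max(lo)=10)
Step 3: insert 32 -> lo=[10, 32] hi=[32] -> (len(lo)=2, len(hi)=1, max(lo)=32)
Step 4: insert 40 -> lo=[10, 32] hi=[32, 40] -> (len(lo)=2, len(hi)=2, max(lo)=32)
Step 5: insert 32 -> lo=[10, 32, 32] hi=[32, 40] -> (len(lo)=3, len(hi)=2, max(lo)=32)
Step 6: insert 40 -> lo=[10, 32, 32] hi=[32, 40, 40] -> (len(lo)=3, len(hi)=3, max(lo)=32)

Answer: (1,0,10) (1,1,10) (2,1,32) (2,2,32) (3,2,32) (3,3,32)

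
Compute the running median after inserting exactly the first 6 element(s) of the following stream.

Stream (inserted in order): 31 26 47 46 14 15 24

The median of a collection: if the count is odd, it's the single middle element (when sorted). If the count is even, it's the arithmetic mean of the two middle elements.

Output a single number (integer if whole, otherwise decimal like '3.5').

Answer: 28.5

Derivation:
Step 1: insert 31 -> lo=[31] (size 1, max 31) hi=[] (size 0) -> median=31
Step 2: insert 26 -> lo=[26] (size 1, max 26) hi=[31] (size 1, min 31) -> median=28.5
Step 3: insert 47 -> lo=[26, 31] (size 2, max 31) hi=[47] (size 1, min 47) -> median=31
Step 4: insert 46 -> lo=[26, 31] (size 2, max 31) hi=[46, 47] (size 2, min 46) -> median=38.5
Step 5: insert 14 -> lo=[14, 26, 31] (size 3, max 31) hi=[46, 47] (size 2, min 46) -> median=31
Step 6: insert 15 -> lo=[14, 15, 26] (size 3, max 26) hi=[31, 46, 47] (size 3, min 31) -> median=28.5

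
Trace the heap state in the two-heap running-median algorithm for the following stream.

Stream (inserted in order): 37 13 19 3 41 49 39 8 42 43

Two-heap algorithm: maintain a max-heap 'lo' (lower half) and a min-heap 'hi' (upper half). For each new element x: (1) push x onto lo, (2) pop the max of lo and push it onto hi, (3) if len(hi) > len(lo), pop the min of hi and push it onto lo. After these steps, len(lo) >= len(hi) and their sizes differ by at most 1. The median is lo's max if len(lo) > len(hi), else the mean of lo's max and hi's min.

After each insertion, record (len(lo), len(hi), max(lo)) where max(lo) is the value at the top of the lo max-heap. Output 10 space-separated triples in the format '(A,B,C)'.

Step 1: insert 37 -> lo=[37] hi=[] -> (len(lo)=1, len(hi)=0, max(lo)=37)
Step 2: insert 13 -> lo=[13] hi=[37] -> (len(lo)=1, len(hi)=1, max(lo)=13)
Step 3: insert 19 -> lo=[13, 19] hi=[37] -> (len(lo)=2, len(hi)=1, max(lo)=19)
Step 4: insert 3 -> lo=[3, 13] hi=[19, 37] -> (len(lo)=2, len(hi)=2, max(lo)=13)
Step 5: insert 41 -> lo=[3, 13, 19] hi=[37, 41] -> (len(lo)=3, len(hi)=2, max(lo)=19)
Step 6: insert 49 -> lo=[3, 13, 19] hi=[37, 41, 49] -> (len(lo)=3, len(hi)=3, max(lo)=19)
Step 7: insert 39 -> lo=[3, 13, 19, 37] hi=[39, 41, 49] -> (len(lo)=4, len(hi)=3, max(lo)=37)
Step 8: insert 8 -> lo=[3, 8, 13, 19] hi=[37, 39, 41, 49] -> (len(lo)=4, len(hi)=4, max(lo)=19)
Step 9: insert 42 -> lo=[3, 8, 13, 19, 37] hi=[39, 41, 42, 49] -> (len(lo)=5, len(hi)=4, max(lo)=37)
Step 10: insert 43 -> lo=[3, 8, 13, 19, 37] hi=[39, 41, 42, 43, 49] -> (len(lo)=5, len(hi)=5, max(lo)=37)

Answer: (1,0,37) (1,1,13) (2,1,19) (2,2,13) (3,2,19) (3,3,19) (4,3,37) (4,4,19) (5,4,37) (5,5,37)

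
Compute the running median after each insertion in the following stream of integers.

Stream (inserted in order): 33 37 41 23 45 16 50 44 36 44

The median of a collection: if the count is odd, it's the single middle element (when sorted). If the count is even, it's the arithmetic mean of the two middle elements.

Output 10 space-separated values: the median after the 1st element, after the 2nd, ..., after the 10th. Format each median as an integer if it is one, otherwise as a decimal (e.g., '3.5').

Step 1: insert 33 -> lo=[33] (size 1, max 33) hi=[] (size 0) -> median=33
Step 2: insert 37 -> lo=[33] (size 1, max 33) hi=[37] (size 1, min 37) -> median=35
Step 3: insert 41 -> lo=[33, 37] (size 2, max 37) hi=[41] (size 1, min 41) -> median=37
Step 4: insert 23 -> lo=[23, 33] (size 2, max 33) hi=[37, 41] (size 2, min 37) -> median=35
Step 5: insert 45 -> lo=[23, 33, 37] (size 3, max 37) hi=[41, 45] (size 2, min 41) -> median=37
Step 6: insert 16 -> lo=[16, 23, 33] (size 3, max 33) hi=[37, 41, 45] (size 3, min 37) -> median=35
Step 7: insert 50 -> lo=[16, 23, 33, 37] (size 4, max 37) hi=[41, 45, 50] (size 3, min 41) -> median=37
Step 8: insert 44 -> lo=[16, 23, 33, 37] (size 4, max 37) hi=[41, 44, 45, 50] (size 4, min 41) -> median=39
Step 9: insert 36 -> lo=[16, 23, 33, 36, 37] (size 5, max 37) hi=[41, 44, 45, 50] (size 4, min 41) -> median=37
Step 10: insert 44 -> lo=[16, 23, 33, 36, 37] (size 5, max 37) hi=[41, 44, 44, 45, 50] (size 5, min 41) -> median=39

Answer: 33 35 37 35 37 35 37 39 37 39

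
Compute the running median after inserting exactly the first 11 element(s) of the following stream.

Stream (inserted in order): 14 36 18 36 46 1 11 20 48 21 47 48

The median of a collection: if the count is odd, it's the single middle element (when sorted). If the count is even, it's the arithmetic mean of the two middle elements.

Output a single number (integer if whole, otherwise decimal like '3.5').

Answer: 21

Derivation:
Step 1: insert 14 -> lo=[14] (size 1, max 14) hi=[] (size 0) -> median=14
Step 2: insert 36 -> lo=[14] (size 1, max 14) hi=[36] (size 1, min 36) -> median=25
Step 3: insert 18 -> lo=[14, 18] (size 2, max 18) hi=[36] (size 1, min 36) -> median=18
Step 4: insert 36 -> lo=[14, 18] (size 2, max 18) hi=[36, 36] (size 2, min 36) -> median=27
Step 5: insert 46 -> lo=[14, 18, 36] (size 3, max 36) hi=[36, 46] (size 2, min 36) -> median=36
Step 6: insert 1 -> lo=[1, 14, 18] (size 3, max 18) hi=[36, 36, 46] (size 3, min 36) -> median=27
Step 7: insert 11 -> lo=[1, 11, 14, 18] (size 4, max 18) hi=[36, 36, 46] (size 3, min 36) -> median=18
Step 8: insert 20 -> lo=[1, 11, 14, 18] (size 4, max 18) hi=[20, 36, 36, 46] (size 4, min 20) -> median=19
Step 9: insert 48 -> lo=[1, 11, 14, 18, 20] (size 5, max 20) hi=[36, 36, 46, 48] (size 4, min 36) -> median=20
Step 10: insert 21 -> lo=[1, 11, 14, 18, 20] (size 5, max 20) hi=[21, 36, 36, 46, 48] (size 5, min 21) -> median=20.5
Step 11: insert 47 -> lo=[1, 11, 14, 18, 20, 21] (size 6, max 21) hi=[36, 36, 46, 47, 48] (size 5, min 36) -> median=21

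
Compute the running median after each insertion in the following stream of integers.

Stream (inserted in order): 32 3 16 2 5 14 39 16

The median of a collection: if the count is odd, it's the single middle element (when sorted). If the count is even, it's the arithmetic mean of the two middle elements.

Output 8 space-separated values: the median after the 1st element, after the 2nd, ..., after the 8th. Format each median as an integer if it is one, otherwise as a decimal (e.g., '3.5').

Answer: 32 17.5 16 9.5 5 9.5 14 15

Derivation:
Step 1: insert 32 -> lo=[32] (size 1, max 32) hi=[] (size 0) -> median=32
Step 2: insert 3 -> lo=[3] (size 1, max 3) hi=[32] (size 1, min 32) -> median=17.5
Step 3: insert 16 -> lo=[3, 16] (size 2, max 16) hi=[32] (size 1, min 32) -> median=16
Step 4: insert 2 -> lo=[2, 3] (size 2, max 3) hi=[16, 32] (size 2, min 16) -> median=9.5
Step 5: insert 5 -> lo=[2, 3, 5] (size 3, max 5) hi=[16, 32] (size 2, min 16) -> median=5
Step 6: insert 14 -> lo=[2, 3, 5] (size 3, max 5) hi=[14, 16, 32] (size 3, min 14) -> median=9.5
Step 7: insert 39 -> lo=[2, 3, 5, 14] (size 4, max 14) hi=[16, 32, 39] (size 3, min 16) -> median=14
Step 8: insert 16 -> lo=[2, 3, 5, 14] (size 4, max 14) hi=[16, 16, 32, 39] (size 4, min 16) -> median=15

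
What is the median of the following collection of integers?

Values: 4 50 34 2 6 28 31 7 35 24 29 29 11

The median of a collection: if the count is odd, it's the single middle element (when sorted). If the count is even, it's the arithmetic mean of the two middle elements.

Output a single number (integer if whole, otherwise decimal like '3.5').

Step 1: insert 4 -> lo=[4] (size 1, max 4) hi=[] (size 0) -> median=4
Step 2: insert 50 -> lo=[4] (size 1, max 4) hi=[50] (size 1, min 50) -> median=27
Step 3: insert 34 -> lo=[4, 34] (size 2, max 34) hi=[50] (size 1, min 50) -> median=34
Step 4: insert 2 -> lo=[2, 4] (size 2, max 4) hi=[34, 50] (size 2, min 34) -> median=19
Step 5: insert 6 -> lo=[2, 4, 6] (size 3, max 6) hi=[34, 50] (size 2, min 34) -> median=6
Step 6: insert 28 -> lo=[2, 4, 6] (size 3, max 6) hi=[28, 34, 50] (size 3, min 28) -> median=17
Step 7: insert 31 -> lo=[2, 4, 6, 28] (size 4, max 28) hi=[31, 34, 50] (size 3, min 31) -> median=28
Step 8: insert 7 -> lo=[2, 4, 6, 7] (size 4, max 7) hi=[28, 31, 34, 50] (size 4, min 28) -> median=17.5
Step 9: insert 35 -> lo=[2, 4, 6, 7, 28] (size 5, max 28) hi=[31, 34, 35, 50] (size 4, min 31) -> median=28
Step 10: insert 24 -> lo=[2, 4, 6, 7, 24] (size 5, max 24) hi=[28, 31, 34, 35, 50] (size 5, min 28) -> median=26
Step 11: insert 29 -> lo=[2, 4, 6, 7, 24, 28] (size 6, max 28) hi=[29, 31, 34, 35, 50] (size 5, min 29) -> median=28
Step 12: insert 29 -> lo=[2, 4, 6, 7, 24, 28] (size 6, max 28) hi=[29, 29, 31, 34, 35, 50] (size 6, min 29) -> median=28.5
Step 13: insert 11 -> lo=[2, 4, 6, 7, 11, 24, 28] (size 7, max 28) hi=[29, 29, 31, 34, 35, 50] (size 6, min 29) -> median=28

Answer: 28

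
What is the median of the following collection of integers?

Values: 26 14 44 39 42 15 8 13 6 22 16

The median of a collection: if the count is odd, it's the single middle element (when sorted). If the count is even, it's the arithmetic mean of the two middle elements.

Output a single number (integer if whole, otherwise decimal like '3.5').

Step 1: insert 26 -> lo=[26] (size 1, max 26) hi=[] (size 0) -> median=26
Step 2: insert 14 -> lo=[14] (size 1, max 14) hi=[26] (size 1, min 26) -> median=20
Step 3: insert 44 -> lo=[14, 26] (size 2, max 26) hi=[44] (size 1, min 44) -> median=26
Step 4: insert 39 -> lo=[14, 26] (size 2, max 26) hi=[39, 44] (size 2, min 39) -> median=32.5
Step 5: insert 42 -> lo=[14, 26, 39] (size 3, max 39) hi=[42, 44] (size 2, min 42) -> median=39
Step 6: insert 15 -> lo=[14, 15, 26] (size 3, max 26) hi=[39, 42, 44] (size 3, min 39) -> median=32.5
Step 7: insert 8 -> lo=[8, 14, 15, 26] (size 4, max 26) hi=[39, 42, 44] (size 3, min 39) -> median=26
Step 8: insert 13 -> lo=[8, 13, 14, 15] (size 4, max 15) hi=[26, 39, 42, 44] (size 4, min 26) -> median=20.5
Step 9: insert 6 -> lo=[6, 8, 13, 14, 15] (size 5, max 15) hi=[26, 39, 42, 44] (size 4, min 26) -> median=15
Step 10: insert 22 -> lo=[6, 8, 13, 14, 15] (size 5, max 15) hi=[22, 26, 39, 42, 44] (size 5, min 22) -> median=18.5
Step 11: insert 16 -> lo=[6, 8, 13, 14, 15, 16] (size 6, max 16) hi=[22, 26, 39, 42, 44] (size 5, min 22) -> median=16

Answer: 16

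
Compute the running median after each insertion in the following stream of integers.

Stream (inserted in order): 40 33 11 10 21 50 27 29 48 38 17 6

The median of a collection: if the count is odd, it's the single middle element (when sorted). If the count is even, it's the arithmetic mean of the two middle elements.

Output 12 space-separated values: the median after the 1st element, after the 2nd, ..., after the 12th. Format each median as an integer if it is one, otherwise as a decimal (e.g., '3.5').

Answer: 40 36.5 33 22 21 27 27 28 29 31 29 28

Derivation:
Step 1: insert 40 -> lo=[40] (size 1, max 40) hi=[] (size 0) -> median=40
Step 2: insert 33 -> lo=[33] (size 1, max 33) hi=[40] (size 1, min 40) -> median=36.5
Step 3: insert 11 -> lo=[11, 33] (size 2, max 33) hi=[40] (size 1, min 40) -> median=33
Step 4: insert 10 -> lo=[10, 11] (size 2, max 11) hi=[33, 40] (size 2, min 33) -> median=22
Step 5: insert 21 -> lo=[10, 11, 21] (size 3, max 21) hi=[33, 40] (size 2, min 33) -> median=21
Step 6: insert 50 -> lo=[10, 11, 21] (size 3, max 21) hi=[33, 40, 50] (size 3, min 33) -> median=27
Step 7: insert 27 -> lo=[10, 11, 21, 27] (size 4, max 27) hi=[33, 40, 50] (size 3, min 33) -> median=27
Step 8: insert 29 -> lo=[10, 11, 21, 27] (size 4, max 27) hi=[29, 33, 40, 50] (size 4, min 29) -> median=28
Step 9: insert 48 -> lo=[10, 11, 21, 27, 29] (size 5, max 29) hi=[33, 40, 48, 50] (size 4, min 33) -> median=29
Step 10: insert 38 -> lo=[10, 11, 21, 27, 29] (size 5, max 29) hi=[33, 38, 40, 48, 50] (size 5, min 33) -> median=31
Step 11: insert 17 -> lo=[10, 11, 17, 21, 27, 29] (size 6, max 29) hi=[33, 38, 40, 48, 50] (size 5, min 33) -> median=29
Step 12: insert 6 -> lo=[6, 10, 11, 17, 21, 27] (size 6, max 27) hi=[29, 33, 38, 40, 48, 50] (size 6, min 29) -> median=28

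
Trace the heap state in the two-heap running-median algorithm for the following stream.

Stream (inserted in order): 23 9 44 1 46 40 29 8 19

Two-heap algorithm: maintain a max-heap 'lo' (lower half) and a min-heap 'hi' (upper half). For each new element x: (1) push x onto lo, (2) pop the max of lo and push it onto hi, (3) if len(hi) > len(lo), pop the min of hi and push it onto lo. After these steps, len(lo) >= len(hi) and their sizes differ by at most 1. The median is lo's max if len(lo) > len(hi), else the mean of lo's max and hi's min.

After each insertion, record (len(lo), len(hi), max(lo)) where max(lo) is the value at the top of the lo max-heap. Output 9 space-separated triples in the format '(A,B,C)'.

Answer: (1,0,23) (1,1,9) (2,1,23) (2,2,9) (3,2,23) (3,3,23) (4,3,29) (4,4,23) (5,4,23)

Derivation:
Step 1: insert 23 -> lo=[23] hi=[] -> (len(lo)=1, len(hi)=0, max(lo)=23)
Step 2: insert 9 -> lo=[9] hi=[23] -> (len(lo)=1, len(hi)=1, max(lo)=9)
Step 3: insert 44 -> lo=[9, 23] hi=[44] -> (len(lo)=2, len(hi)=1, max(lo)=23)
Step 4: insert 1 -> lo=[1, 9] hi=[23, 44] -> (len(lo)=2, len(hi)=2, max(lo)=9)
Step 5: insert 46 -> lo=[1, 9, 23] hi=[44, 46] -> (len(lo)=3, len(hi)=2, max(lo)=23)
Step 6: insert 40 -> lo=[1, 9, 23] hi=[40, 44, 46] -> (len(lo)=3, len(hi)=3, max(lo)=23)
Step 7: insert 29 -> lo=[1, 9, 23, 29] hi=[40, 44, 46] -> (len(lo)=4, len(hi)=3, max(lo)=29)
Step 8: insert 8 -> lo=[1, 8, 9, 23] hi=[29, 40, 44, 46] -> (len(lo)=4, len(hi)=4, max(lo)=23)
Step 9: insert 19 -> lo=[1, 8, 9, 19, 23] hi=[29, 40, 44, 46] -> (len(lo)=5, len(hi)=4, max(lo)=23)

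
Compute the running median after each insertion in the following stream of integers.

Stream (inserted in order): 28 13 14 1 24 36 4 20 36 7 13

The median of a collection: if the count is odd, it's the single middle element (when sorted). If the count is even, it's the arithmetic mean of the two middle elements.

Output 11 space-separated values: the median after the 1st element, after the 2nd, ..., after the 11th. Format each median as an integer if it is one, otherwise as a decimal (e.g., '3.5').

Answer: 28 20.5 14 13.5 14 19 14 17 20 17 14

Derivation:
Step 1: insert 28 -> lo=[28] (size 1, max 28) hi=[] (size 0) -> median=28
Step 2: insert 13 -> lo=[13] (size 1, max 13) hi=[28] (size 1, min 28) -> median=20.5
Step 3: insert 14 -> lo=[13, 14] (size 2, max 14) hi=[28] (size 1, min 28) -> median=14
Step 4: insert 1 -> lo=[1, 13] (size 2, max 13) hi=[14, 28] (size 2, min 14) -> median=13.5
Step 5: insert 24 -> lo=[1, 13, 14] (size 3, max 14) hi=[24, 28] (size 2, min 24) -> median=14
Step 6: insert 36 -> lo=[1, 13, 14] (size 3, max 14) hi=[24, 28, 36] (size 3, min 24) -> median=19
Step 7: insert 4 -> lo=[1, 4, 13, 14] (size 4, max 14) hi=[24, 28, 36] (size 3, min 24) -> median=14
Step 8: insert 20 -> lo=[1, 4, 13, 14] (size 4, max 14) hi=[20, 24, 28, 36] (size 4, min 20) -> median=17
Step 9: insert 36 -> lo=[1, 4, 13, 14, 20] (size 5, max 20) hi=[24, 28, 36, 36] (size 4, min 24) -> median=20
Step 10: insert 7 -> lo=[1, 4, 7, 13, 14] (size 5, max 14) hi=[20, 24, 28, 36, 36] (size 5, min 20) -> median=17
Step 11: insert 13 -> lo=[1, 4, 7, 13, 13, 14] (size 6, max 14) hi=[20, 24, 28, 36, 36] (size 5, min 20) -> median=14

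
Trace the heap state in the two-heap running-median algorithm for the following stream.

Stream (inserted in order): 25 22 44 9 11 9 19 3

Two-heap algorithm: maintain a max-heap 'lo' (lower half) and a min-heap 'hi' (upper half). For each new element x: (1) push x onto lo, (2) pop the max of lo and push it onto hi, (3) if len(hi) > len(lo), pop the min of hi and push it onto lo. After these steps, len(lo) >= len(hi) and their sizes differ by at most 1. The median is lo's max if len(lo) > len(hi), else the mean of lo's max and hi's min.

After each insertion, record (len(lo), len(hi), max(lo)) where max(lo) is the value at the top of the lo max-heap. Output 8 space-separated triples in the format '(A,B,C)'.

Answer: (1,0,25) (1,1,22) (2,1,25) (2,2,22) (3,2,22) (3,3,11) (4,3,19) (4,4,11)

Derivation:
Step 1: insert 25 -> lo=[25] hi=[] -> (len(lo)=1, len(hi)=0, max(lo)=25)
Step 2: insert 22 -> lo=[22] hi=[25] -> (len(lo)=1, len(hi)=1, max(lo)=22)
Step 3: insert 44 -> lo=[22, 25] hi=[44] -> (len(lo)=2, len(hi)=1, max(lo)=25)
Step 4: insert 9 -> lo=[9, 22] hi=[25, 44] -> (len(lo)=2, len(hi)=2, max(lo)=22)
Step 5: insert 11 -> lo=[9, 11, 22] hi=[25, 44] -> (len(lo)=3, len(hi)=2, max(lo)=22)
Step 6: insert 9 -> lo=[9, 9, 11] hi=[22, 25, 44] -> (len(lo)=3, len(hi)=3, max(lo)=11)
Step 7: insert 19 -> lo=[9, 9, 11, 19] hi=[22, 25, 44] -> (len(lo)=4, len(hi)=3, max(lo)=19)
Step 8: insert 3 -> lo=[3, 9, 9, 11] hi=[19, 22, 25, 44] -> (len(lo)=4, len(hi)=4, max(lo)=11)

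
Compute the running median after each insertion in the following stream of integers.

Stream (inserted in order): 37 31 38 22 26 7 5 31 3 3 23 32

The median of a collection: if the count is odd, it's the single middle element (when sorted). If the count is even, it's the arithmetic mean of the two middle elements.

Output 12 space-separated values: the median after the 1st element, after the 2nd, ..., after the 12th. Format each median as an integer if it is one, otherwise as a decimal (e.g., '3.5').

Step 1: insert 37 -> lo=[37] (size 1, max 37) hi=[] (size 0) -> median=37
Step 2: insert 31 -> lo=[31] (size 1, max 31) hi=[37] (size 1, min 37) -> median=34
Step 3: insert 38 -> lo=[31, 37] (size 2, max 37) hi=[38] (size 1, min 38) -> median=37
Step 4: insert 22 -> lo=[22, 31] (size 2, max 31) hi=[37, 38] (size 2, min 37) -> median=34
Step 5: insert 26 -> lo=[22, 26, 31] (size 3, max 31) hi=[37, 38] (size 2, min 37) -> median=31
Step 6: insert 7 -> lo=[7, 22, 26] (size 3, max 26) hi=[31, 37, 38] (size 3, min 31) -> median=28.5
Step 7: insert 5 -> lo=[5, 7, 22, 26] (size 4, max 26) hi=[31, 37, 38] (size 3, min 31) -> median=26
Step 8: insert 31 -> lo=[5, 7, 22, 26] (size 4, max 26) hi=[31, 31, 37, 38] (size 4, min 31) -> median=28.5
Step 9: insert 3 -> lo=[3, 5, 7, 22, 26] (size 5, max 26) hi=[31, 31, 37, 38] (size 4, min 31) -> median=26
Step 10: insert 3 -> lo=[3, 3, 5, 7, 22] (size 5, max 22) hi=[26, 31, 31, 37, 38] (size 5, min 26) -> median=24
Step 11: insert 23 -> lo=[3, 3, 5, 7, 22, 23] (size 6, max 23) hi=[26, 31, 31, 37, 38] (size 5, min 26) -> median=23
Step 12: insert 32 -> lo=[3, 3, 5, 7, 22, 23] (size 6, max 23) hi=[26, 31, 31, 32, 37, 38] (size 6, min 26) -> median=24.5

Answer: 37 34 37 34 31 28.5 26 28.5 26 24 23 24.5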